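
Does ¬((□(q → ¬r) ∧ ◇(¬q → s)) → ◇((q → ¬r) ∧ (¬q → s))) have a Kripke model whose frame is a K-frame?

Unsatisfiable (every branch closes)

1. ¬((□(q → ¬r) ∧ ◇(¬q → s)) → ◇((q → ¬r) ∧ (¬q → s))), w0
2. □(q → ¬r) ∧ ◇(¬q → s), w0   [¬→-rule on 1]
3. ¬◇((q → ¬r) ∧ (¬q → s)), w0   [¬→-rule on 1]
4. □(q → ¬r), w0   [∧-rule on 2]
5. ◇(¬q → s), w0   [∧-rule on 2]
6. ¬q → s, w1   [◇-rule on 5: fresh world w1, w0Rw1]
7. ¬((q → ¬r) ∧ (¬q → s)), w1   [¬◇-rule on 3 via w0Rw1]
8. q → ¬r, w1   [□-rule on 4 via w0Rw1]
9. s, w1   [→-rule on 6 (branches; this branch)]
10. ¬(q → ¬r), w1   [¬∧-rule on 7 (branches; this branch)]
11. q, w1   [¬→-rule on 10]
12. r, w1   [¬→-rule on 10]
13. ¬r, w1   [→-rule on 8 (branches; this branch)]
Accessibility: w0Rw1
Branch closes: r and ¬r both at w1.
Every branch closes; the branch above is one of them.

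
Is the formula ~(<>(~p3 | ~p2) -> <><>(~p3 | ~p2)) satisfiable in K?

1. ~(<>(~p3 | ~p2) -> <><>(~p3 | ~p2)), 0
2. <>(~p3 | ~p2), 0   [~->-rule on 1]
3. ~<><>(~p3 | ~p2), 0   [~->-rule on 1]
4. ~p3 | ~p2, 1   [<>-rule on 2: fresh world 1, 0R1]
5. ~<>(~p3 | ~p2), 1   [~<>-rule on 3 via 0R1]
6. ~p2, 1   [|-rule on 4 (branches; this branch)]
Accessibility: 0R1

Satisfiable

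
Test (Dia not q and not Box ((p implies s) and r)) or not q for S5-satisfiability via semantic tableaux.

1. (Dia not q and not Box ((p implies s) and r)) or not q, u
2. not q, u
Accessibility: uRu

Satisfiable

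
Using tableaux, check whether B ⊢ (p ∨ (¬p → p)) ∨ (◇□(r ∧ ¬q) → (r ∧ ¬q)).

Valid in B

Tableau for the negation ¬((p ∨ (¬p → p)) ∨ (◇□(r ∧ ¬q) → (r ∧ ¬q))):
1. ¬((p ∨ (¬p → p)) ∨ (◇□(r ∧ ¬q) → (r ∧ ¬q))), 0
2. ¬(p ∨ (¬p → p)), 0
3. ¬(◇□(r ∧ ¬q) → (r ∧ ¬q)), 0
4. ¬p, 0
5. ¬(¬p → p), 0
6. ◇□(r ∧ ¬q), 0
7. ¬(r ∧ ¬q), 0
8. q, 0
9. □(r ∧ ¬q), 1
10. r ∧ ¬q, 0
11. r, 0
12. ¬q, 0
Accessibility: 0R0, 0R1, 1R0, 1R1
Branch closes: q and ¬q both at 0.
Every branch of the negation's tableau closes; the branch above is one of them.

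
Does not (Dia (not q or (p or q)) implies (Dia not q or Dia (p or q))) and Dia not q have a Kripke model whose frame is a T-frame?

1. not (Dia (not q or (p or q)) implies (Dia not q or Dia (p or q))) and Dia not q, 0
2. not (Dia (not q or (p or q)) implies (Dia not q or Dia (p or q))), 0
3. Dia not q, 0
4. Dia (not q or (p or q)), 0
5. not (Dia not q or Dia (p or q)), 0
6. not Dia not q, 0
7. not Dia (p or q), 0
8. q, 0
9. not (p or q), 0
10. not p, 0
11. not q, 0
Accessibility: 0R0
Branch closes: q and not q both at 0.
(One branch shown.) All branches close.

Unsatisfiable (every branch closes)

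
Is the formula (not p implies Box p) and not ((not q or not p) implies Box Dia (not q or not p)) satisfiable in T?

1. (not p implies Box p) and not ((not q or not p) implies Box Dia (not q or not p)), u
2. not p implies Box p, u   [and-rule on 1]
3. not ((not q or not p) implies Box Dia (not q or not p)), u   [and-rule on 1]
4. not q or not p, u   [neg-implies-rule on 3]
5. not Box Dia (not q or not p), u   [neg-implies-rule on 3]
6. Box p, u   [implies-rule on 2 (branches; this branch)]
7. p, u   [Box-rule on 6 via uRu]
8. not q, u   [or-rule on 4 (branches; this branch)]
9. not Dia (not q or not p), v   [neg-Box-rule on 5: fresh world v, uRv]
10. p, v   [Box-rule on 6 via uRv]
11. not (not q or not p), v   [neg-Dia-rule on 9 via vRv]
12. q, v   [neg-or-rule on 11]
Accessibility: uRu, uRv, vRv

Yes, satisfiable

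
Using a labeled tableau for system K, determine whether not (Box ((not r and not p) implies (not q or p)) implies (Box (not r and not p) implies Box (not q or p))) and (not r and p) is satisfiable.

No, unsatisfiable

1. not (Box ((not r and not p) implies (not q or p)) implies (Box (not r and not p) implies Box (not q or p))) and (not r and p), u
2. not (Box ((not r and not p) implies (not q or p)) implies (Box (not r and not p) implies Box (not q or p))), u
3. not r and p, u
4. Box ((not r and not p) implies (not q or p)), u
5. not (Box (not r and not p) implies Box (not q or p)), u
6. not r, u
7. p, u
8. Box (not r and not p), u
9. not Box (not q or p), u
10. not (not q or p), v
11. q, v
12. not p, v
13. (not r and not p) implies (not q or p), v
14. not r and not p, v
15. not r, v
16. not q or p, v
17. p, v
Accessibility: uRv
Branch closes: p and not p both at v.
All branches of the tableau close; one closing branch shown above.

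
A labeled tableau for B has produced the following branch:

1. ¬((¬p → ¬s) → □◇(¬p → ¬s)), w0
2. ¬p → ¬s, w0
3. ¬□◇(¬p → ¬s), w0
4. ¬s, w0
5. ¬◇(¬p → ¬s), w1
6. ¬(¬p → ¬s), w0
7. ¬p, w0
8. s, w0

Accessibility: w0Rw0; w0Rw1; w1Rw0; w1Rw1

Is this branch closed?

Both s and ¬s appear at w0.

Closed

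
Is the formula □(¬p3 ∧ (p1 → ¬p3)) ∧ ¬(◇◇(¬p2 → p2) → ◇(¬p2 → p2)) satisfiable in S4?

Unsatisfiable

1. □(¬p3 ∧ (p1 → ¬p3)) ∧ ¬(◇◇(¬p2 → p2) → ◇(¬p2 → p2)), 0
2. □(¬p3 ∧ (p1 → ¬p3)), 0   [∧-rule on 1]
3. ¬(◇◇(¬p2 → p2) → ◇(¬p2 → p2)), 0   [∧-rule on 1]
4. ◇◇(¬p2 → p2), 0   [¬→-rule on 3]
5. ¬◇(¬p2 → p2), 0   [¬→-rule on 3]
6. ¬p3 ∧ (p1 → ¬p3), 0   [□-rule on 2 via 0R0]
7. ¬p3, 0   [∧-rule on 6]
8. p1 → ¬p3, 0   [∧-rule on 6]
9. ¬(¬p2 → p2), 0   [¬◇-rule on 5 via 0R0]
10. ¬p2, 0   [¬→-rule on 9]
11. ◇(¬p2 → p2), 1   [◇-rule on 4: fresh world 1, 0R1]
12. ¬p3 ∧ (p1 → ¬p3), 1   [□-rule on 2 via 0R1]
13. ¬p3, 1   [∧-rule on 12]
14. p1 → ¬p3, 1   [∧-rule on 12]
15. ¬(¬p2 → p2), 1   [¬◇-rule on 5 via 0R1]
16. ¬p2, 1   [¬→-rule on 15]
17. ¬p2 → p2, 2   [◇-rule on 11: fresh world 2, 1R2]
18. ¬p3 ∧ (p1 → ¬p3), 2   [□-rule on 2 via 0R2]
19. ¬p3, 2   [∧-rule on 18]
20. p1 → ¬p3, 2   [∧-rule on 18]
21. ¬(¬p2 → p2), 2   [¬◇-rule on 5 via 0R2]
22. ¬p2, 2   [¬→-rule on 21]
23. p2, 2   [→-rule on 17 (branches; this branch)]
Accessibility: 0R0, 0R1, 0R2, 1R1, 1R2, 2R2
Branch closes: p2 and ¬p2 both at 2.
All branches of the tableau close; one closing branch shown above.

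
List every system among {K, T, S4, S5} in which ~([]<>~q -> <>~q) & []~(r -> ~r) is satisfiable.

T-tableau for the formula:
1. ~([]<>~q -> <>~q) & []~(r -> ~r), w0
2. ~([]<>~q -> <>~q), w0   [&-rule on 1]
3. []~(r -> ~r), w0   [&-rule on 1]
4. []<>~q, w0   [~->-rule on 2]
5. ~<>~q, w0   [~->-rule on 2]
6. ~(r -> ~r), w0   [[]-rule on 3 via w0Rw0]
7. r, w0   [~->-rule on 6]
8. <>~q, w0   [[]-rule on 4 via w0Rw0]
9. q, w0   [~<>-rule on 5 via w0Rw0]
10. ~q, w1   [<>-rule on 8: fresh world w1, w0Rw1]
11. ~(r -> ~r), w1   [[]-rule on 3 via w0Rw1]
12. r, w1   [~->-rule on 11]
13. <>~q, w1   [[]-rule on 4 via w0Rw1]
14. q, w1   [~<>-rule on 5 via w0Rw1]
Accessibility: w0Rw0, w0Rw1, w1Rw1
Branch closes: q and ~q both at w1.
Every branch closes (one shown): unsatisfiable in T, hence also in S4, S5 (every S4/S5-frame is a T-frame).
K-tableau for the formula:
1. ~([]<>~q -> <>~q) & []~(r -> ~r), w0
2. ~([]<>~q -> <>~q), w0   [&-rule on 1]
3. []~(r -> ~r), w0   [&-rule on 1]
4. []<>~q, w0   [~->-rule on 2]
5. ~<>~q, w0   [~->-rule on 2]
Complete open branch: satisfiable in K.

K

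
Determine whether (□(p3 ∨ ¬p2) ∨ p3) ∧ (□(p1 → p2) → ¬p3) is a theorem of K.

Tableau for the negation ¬((□(p3 ∨ ¬p2) ∨ p3) ∧ (□(p1 → p2) → ¬p3)):
1. ¬((□(p3 ∨ ¬p2) ∨ p3) ∧ (□(p1 → p2) → ¬p3)), u
2. ¬(□(p1 → p2) → ¬p3), u
3. □(p1 → p2), u
4. p3, u
The negation has an open branch (countermodel exists).

Not valid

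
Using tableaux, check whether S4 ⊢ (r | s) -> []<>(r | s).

Not valid

Tableau for the negation ~((r | s) -> []<>(r | s)):
1. ~((r | s) -> []<>(r | s)), 0
2. r | s, 0
3. ~[]<>(r | s), 0
4. s, 0
5. ~<>(r | s), 1
6. ~(r | s), 1
7. ~r, 1
8. ~s, 1
Accessibility: 0R0, 0R1, 1R1
The negation has an open branch (countermodel exists).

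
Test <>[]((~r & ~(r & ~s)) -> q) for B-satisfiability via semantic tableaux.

1. <>[]((~r & ~(r & ~s)) -> q), 0
2. []((~r & ~(r & ~s)) -> q), 1   [<>-rule on 1: fresh world 1, 0R1]
3. (~r & ~(r & ~s)) -> q, 0   [[]-rule on 2 via 1R0]
4. (~r & ~(r & ~s)) -> q, 1   [[]-rule on 2 via 1R1]
5. q, 0   [->-rule on 3 (branches; this branch)]
6. q, 1   [->-rule on 4 (branches; this branch)]
Accessibility: 0R0, 0R1, 1R0, 1R1

Yes, satisfiable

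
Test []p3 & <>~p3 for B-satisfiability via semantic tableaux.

1. []p3 & <>~p3, 0
2. []p3, 0
3. <>~p3, 0
4. p3, 0
5. ~p3, 1
6. p3, 1
Accessibility: 0R0, 0R1, 1R0, 1R1
Branch closes: p3 and ~p3 both at 1.
All branches of the tableau close; one closing branch shown above.

No, unsatisfiable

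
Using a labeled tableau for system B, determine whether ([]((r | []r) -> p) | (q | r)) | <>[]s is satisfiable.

Yes, satisfiable

1. ([]((r | []r) -> p) | (q | r)) | <>[]s, u
2. <>[]s, u
3. []s, v
4. s, u
5. s, v
Accessibility: uRu, uRv, vRu, vRv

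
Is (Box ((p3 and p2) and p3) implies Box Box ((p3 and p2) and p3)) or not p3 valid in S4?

Valid

Tableau for the negation not ((Box ((p3 and p2) and p3) implies Box Box ((p3 and p2) and p3)) or not p3):
1. not ((Box ((p3 and p2) and p3) implies Box Box ((p3 and p2) and p3)) or not p3), u
2. not (Box ((p3 and p2) and p3) implies Box Box ((p3 and p2) and p3)), u
3. p3, u
4. Box ((p3 and p2) and p3), u
5. not Box Box ((p3 and p2) and p3), u
6. (p3 and p2) and p3, u
7. p3 and p2, u
8. p2, u
9. not Box ((p3 and p2) and p3), v
10. (p3 and p2) and p3, v
11. p3 and p2, v
12. p3, v
13. p2, v
14. not ((p3 and p2) and p3), w
15. (p3 and p2) and p3, w
16. p3 and p2, w
17. p3, w
18. p2, w
19. not (p3 and p2), w
20. not p2, w
Accessibility: uRu, uRv, uRw, vRv, vRw, wRw
Branch closes: p2 and not p2 both at w.
Every branch of the negation's tableau closes; the branch above is one of them.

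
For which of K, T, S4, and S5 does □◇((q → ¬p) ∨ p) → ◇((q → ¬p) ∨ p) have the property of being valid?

K-tableau for the negation ¬(□◇((q → ¬p) ∨ p) → ◇((q → ¬p) ∨ p)):
1. ¬(□◇((q → ¬p) ∨ p) → ◇((q → ¬p) ∨ p)), w0
2. □◇((q → ¬p) ∨ p), w0
3. ¬◇((q → ¬p) ∨ p), w0
Complete open branch: countermodel on a K-frame, so not valid in K.
T-tableau for the negation ¬(□◇((q → ¬p) ∨ p) → ◇((q → ¬p) ∨ p)):
1. ¬(□◇((q → ¬p) ∨ p) → ◇((q → ¬p) ∨ p)), w0
2. □◇((q → ¬p) ∨ p), w0
3. ¬◇((q → ¬p) ∨ p), w0
4. ◇((q → ¬p) ∨ p), w0
5. ¬((q → ¬p) ∨ p), w0
6. ¬(q → ¬p), w0
7. ¬p, w0
8. q, w0
9. p, w0
Accessibility: w0Rw0
Branch closes: p and ¬p both at w0.
Every branch closes (one shown): valid in T, hence also in S4, S5 (every theorem of T is a theorem of S4 and S5).

T, S4, S5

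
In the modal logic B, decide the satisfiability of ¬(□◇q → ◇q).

1. ¬(□◇q → ◇q), u
2. □◇q, u
3. ¬◇q, u
4. ◇q, u
5. ¬q, u
6. q, v
7. ◇q, v
8. ¬q, v
Accessibility: uRu, uRv, vRu, vRv
Branch closes: q and ¬q both at v.
All branches of the tableau close; one closing branch shown above.

Unsatisfiable (every branch closes)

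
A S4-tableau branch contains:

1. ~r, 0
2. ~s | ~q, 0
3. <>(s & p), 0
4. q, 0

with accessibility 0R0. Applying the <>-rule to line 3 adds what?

a fresh world 1 with 0R1, and s & p at 1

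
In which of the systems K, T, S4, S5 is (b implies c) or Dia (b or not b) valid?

T, S4, S5

T-tableau for the negation not ((b implies c) or Dia (b or not b)):
1. not ((b implies c) or Dia (b or not b)), 0
2. not (b implies c), 0   [neg-or-rule on 1]
3. not Dia (b or not b), 0   [neg-or-rule on 1]
4. b, 0   [neg-implies-rule on 2]
5. not c, 0   [neg-implies-rule on 2]
6. not (b or not b), 0   [neg-Dia-rule on 3 via 0R0]
7. not b, 0   [neg-or-rule on 6]
Accessibility: 0R0
Branch closes: b and not b both at 0.
Every branch closes (one shown): valid in T, hence also in S4, S5 (every theorem of T is a theorem of S4 and S5).
K-tableau for the negation not ((b implies c) or Dia (b or not b)):
1. not ((b implies c) or Dia (b or not b)), 0
2. not (b implies c), 0   [neg-or-rule on 1]
3. not Dia (b or not b), 0   [neg-or-rule on 1]
4. b, 0   [neg-implies-rule on 2]
5. not c, 0   [neg-implies-rule on 2]
Complete open branch: countermodel on a K-frame, so not valid in K.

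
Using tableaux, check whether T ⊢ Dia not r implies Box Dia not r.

No, not valid

Tableau for the negation not (Dia not r implies Box Dia not r):
1. not (Dia not r implies Box Dia not r), w0
2. Dia not r, w0
3. not Box Dia not r, w0
4. not r, w1
5. not Dia not r, w2
6. r, w2
Accessibility: w0Rw0, w0Rw1, w0Rw2, w1Rw1, w2Rw2
The negation has an open branch (countermodel exists).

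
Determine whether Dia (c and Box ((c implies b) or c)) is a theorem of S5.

Tableau for the negation not Dia (c and Box ((c implies b) or c)):
1. not Dia (c and Box ((c implies b) or c)), w0
2. not (c and Box ((c implies b) or c)), w0
3. not c, w0
Accessibility: w0Rw0
The negation has an open branch (countermodel exists).

No, not valid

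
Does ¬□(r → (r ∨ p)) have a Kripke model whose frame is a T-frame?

Unsatisfiable (every branch closes)

1. ¬□(r → (r ∨ p)), u
2. ¬(r → (r ∨ p)), v
3. r, v
4. ¬(r ∨ p), v
5. ¬r, v
6. ¬p, v
Accessibility: uRu, uRv, vRv
Branch closes: r and ¬r both at v.
(One branch shown.) All branches close.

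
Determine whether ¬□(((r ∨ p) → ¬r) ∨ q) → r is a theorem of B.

Tableau for the negation ¬(¬□(((r ∨ p) → ¬r) ∨ q) → r):
1. ¬(¬□(((r ∨ p) → ¬r) ∨ q) → r), u
2. ¬□(((r ∨ p) → ¬r) ∨ q), u   [¬→-rule on 1]
3. ¬r, u   [¬→-rule on 1]
4. ¬(((r ∨ p) → ¬r) ∨ q), v   [¬□-rule on 2: fresh world v, uRv]
5. ¬((r ∨ p) → ¬r), v   [¬∨-rule on 4]
6. ¬q, v   [¬∨-rule on 4]
7. r ∨ p, v   [¬→-rule on 5]
8. r, v   [¬→-rule on 5]
9. p, v   [∨-rule on 7 (branches; this branch)]
Accessibility: uRu, uRv, vRu, vRv
The negation has an open branch (countermodel exists).

No, not valid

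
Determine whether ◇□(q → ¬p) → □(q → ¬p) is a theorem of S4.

Not valid

Tableau for the negation ¬(◇□(q → ¬p) → □(q → ¬p)):
1. ¬(◇□(q → ¬p) → □(q → ¬p)), 0
2. ◇□(q → ¬p), 0
3. ¬□(q → ¬p), 0
4. □(q → ¬p), 1
5. q → ¬p, 1
6. ¬p, 1
7. ¬(q → ¬p), 2
8. q, 2
9. p, 2
Accessibility: 0R0, 0R1, 0R2, 1R1, 2R2
The negation has an open branch (countermodel exists).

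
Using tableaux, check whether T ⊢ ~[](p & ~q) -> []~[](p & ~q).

Tableau for the negation ~(~[](p & ~q) -> []~[](p & ~q)):
1. ~(~[](p & ~q) -> []~[](p & ~q)), 0
2. ~[](p & ~q), 0
3. ~[]~[](p & ~q), 0
4. ~(p & ~q), 1
5. q, 1
6. [](p & ~q), 2
7. p & ~q, 2
8. p, 2
9. ~q, 2
Accessibility: 0R0, 0R1, 0R2, 1R1, 2R2
The negation has an open branch (countermodel exists).

Not valid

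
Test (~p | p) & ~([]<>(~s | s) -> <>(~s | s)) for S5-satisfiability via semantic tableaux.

1. (~p | p) & ~([]<>(~s | s) -> <>(~s | s)), 0
2. ~p | p, 0   [&-rule on 1]
3. ~([]<>(~s | s) -> <>(~s | s)), 0   [&-rule on 1]
4. []<>(~s | s), 0   [~->-rule on 3]
5. ~<>(~s | s), 0   [~->-rule on 3]
6. <>(~s | s), 0   [[]-rule on 4 via 0R0]
7. ~(~s | s), 0   [~<>-rule on 5 via 0R0]
8. s, 0   [~|-rule on 7]
9. ~s, 0   [~|-rule on 7]
Accessibility: 0R0
Branch closes: s and ~s both at 0.
Every branch closes; the branch above is one of them.

No, unsatisfiable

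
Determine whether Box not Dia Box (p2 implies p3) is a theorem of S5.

Tableau for the negation not Box not Dia Box (p2 implies p3):
1. not Box not Dia Box (p2 implies p3), u
2. Dia Box (p2 implies p3), v   [neg-Box-rule on 1: fresh world v, uRv]
3. Box (p2 implies p3), w   [Dia-rule on 2: fresh world w, vRw]
4. p2 implies p3, u   [Box-rule on 3 via wRu]
5. p2 implies p3, v   [Box-rule on 3 via wRv]
6. p2 implies p3, w   [Box-rule on 3 via wRw]
7. p3, u   [implies-rule on 4 (branches; this branch)]
8. p3, v   [implies-rule on 5 (branches; this branch)]
9. p3, w   [implies-rule on 6 (branches; this branch)]
Accessibility: uRu, uRv, uRw, vRu, vRv, vRw, wRu, wRv, wRw
The negation has an open branch (countermodel exists).

Not valid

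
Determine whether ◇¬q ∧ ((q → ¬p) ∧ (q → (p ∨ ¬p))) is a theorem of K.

Invalid (countermodel exists)

Tableau for the negation ¬(◇¬q ∧ ((q → ¬p) ∧ (q → (p ∨ ¬p)))):
1. ¬(◇¬q ∧ ((q → ¬p) ∧ (q → (p ∨ ¬p)))), w0
2. ¬((q → ¬p) ∧ (q → (p ∨ ¬p))), w0   [¬∧-rule on 1 (branches; this branch)]
3. ¬(q → ¬p), w0   [¬∧-rule on 2 (branches; this branch)]
4. q, w0   [¬→-rule on 3]
5. p, w0   [¬→-rule on 3]
The negation has an open branch (countermodel exists).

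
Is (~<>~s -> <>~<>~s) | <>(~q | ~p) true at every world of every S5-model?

Tableau for the negation ~((~<>~s -> <>~<>~s) | <>(~q | ~p)):
1. ~((~<>~s -> <>~<>~s) | <>(~q | ~p)), w0
2. ~(~<>~s -> <>~<>~s), w0
3. ~<>(~q | ~p), w0
4. ~<>~s, w0
5. ~<>~<>~s, w0
6. ~(~q | ~p), w0
7. q, w0
8. p, w0
9. s, w0
10. <>~s, w0
11. ~s, w1
12. ~(~q | ~p), w1
13. q, w1
14. p, w1
15. s, w1
Accessibility: w0Rw0, w0Rw1, w1Rw0, w1Rw1
Branch closes: s and ~s both at w1.
Every branch of the negation's tableau closes; the branch above is one of them.

Yes, valid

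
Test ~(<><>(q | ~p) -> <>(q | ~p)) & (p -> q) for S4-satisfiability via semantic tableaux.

Unsatisfiable

1. ~(<><>(q | ~p) -> <>(q | ~p)) & (p -> q), w0
2. ~(<><>(q | ~p) -> <>(q | ~p)), w0
3. p -> q, w0
4. <><>(q | ~p), w0
5. ~<>(q | ~p), w0
6. ~(q | ~p), w0
7. ~q, w0
8. p, w0
9. q, w0
Accessibility: w0Rw0
Branch closes: q and ~q both at w0.
Every branch closes; the branch above is one of them.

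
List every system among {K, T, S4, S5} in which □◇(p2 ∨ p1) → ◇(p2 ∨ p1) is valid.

T-tableau for the negation ¬(□◇(p2 ∨ p1) → ◇(p2 ∨ p1)):
1. ¬(□◇(p2 ∨ p1) → ◇(p2 ∨ p1)), w0
2. □◇(p2 ∨ p1), w0   [¬→-rule on 1]
3. ¬◇(p2 ∨ p1), w0   [¬→-rule on 1]
4. ◇(p2 ∨ p1), w0   [□-rule on 2 via w0Rw0]
5. ¬(p2 ∨ p1), w0   [¬◇-rule on 3 via w0Rw0]
6. ¬p2, w0   [¬∨-rule on 5]
7. ¬p1, w0   [¬∨-rule on 5]
8. p2 ∨ p1, w1   [◇-rule on 4: fresh world w1, w0Rw1]
9. ◇(p2 ∨ p1), w1   [□-rule on 2 via w0Rw1]
10. ¬(p2 ∨ p1), w1   [¬◇-rule on 3 via w0Rw1]
11. ¬p2, w1   [¬∨-rule on 10]
12. ¬p1, w1   [¬∨-rule on 10]
13. p1, w1   [∨-rule on 8 (branches; this branch)]
Accessibility: w0Rw0, w0Rw1, w1Rw1
Branch closes: p1 and ¬p1 both at w1.
Every branch closes (one shown): valid in T, hence also in S4, S5 (every theorem of T is a theorem of S4 and S5).
K-tableau for the negation ¬(□◇(p2 ∨ p1) → ◇(p2 ∨ p1)):
1. ¬(□◇(p2 ∨ p1) → ◇(p2 ∨ p1)), w0
2. □◇(p2 ∨ p1), w0   [¬→-rule on 1]
3. ¬◇(p2 ∨ p1), w0   [¬→-rule on 1]
Complete open branch: countermodel on a K-frame, so not valid in K.

T, S4, S5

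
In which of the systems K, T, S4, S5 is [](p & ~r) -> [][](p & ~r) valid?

S4-tableau for the negation ~([](p & ~r) -> [][](p & ~r)):
1. ~([](p & ~r) -> [][](p & ~r)), w0
2. [](p & ~r), w0
3. ~[][](p & ~r), w0
4. p & ~r, w0
5. p, w0
6. ~r, w0
7. ~[](p & ~r), w1
8. p & ~r, w1
9. p, w1
10. ~r, w1
11. ~(p & ~r), w2
12. p & ~r, w2
13. p, w2
14. ~r, w2
15. r, w2
Accessibility: w0Rw0, w0Rw1, w0Rw2, w1Rw1, w1Rw2, w2Rw2
Branch closes: r and ~r both at w2.
Every branch closes (one shown): valid in S4, hence also in S5 (every theorem of S4 is a theorem of S5).
T-tableau for the negation ~([](p & ~r) -> [][](p & ~r)):
1. ~([](p & ~r) -> [][](p & ~r)), w0
2. [](p & ~r), w0
3. ~[][](p & ~r), w0
4. p & ~r, w0
5. p, w0
6. ~r, w0
7. ~[](p & ~r), w1
8. p & ~r, w1
9. p, w1
10. ~r, w1
11. ~(p & ~r), w2
12. r, w2
Accessibility: w0Rw0, w0Rw1, w1Rw1, w1Rw2, w2Rw2
Complete open branch: countermodel on a T-frame, so not valid in T, nor in K (the same frame is also a K-frame).

S4, S5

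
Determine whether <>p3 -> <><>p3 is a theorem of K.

Tableau for the negation ~(<>p3 -> <><>p3):
1. ~(<>p3 -> <><>p3), 0
2. <>p3, 0
3. ~<><>p3, 0
4. p3, 1
5. ~<>p3, 1
Accessibility: 0R1
The negation has an open branch (countermodel exists).

Invalid (countermodel exists)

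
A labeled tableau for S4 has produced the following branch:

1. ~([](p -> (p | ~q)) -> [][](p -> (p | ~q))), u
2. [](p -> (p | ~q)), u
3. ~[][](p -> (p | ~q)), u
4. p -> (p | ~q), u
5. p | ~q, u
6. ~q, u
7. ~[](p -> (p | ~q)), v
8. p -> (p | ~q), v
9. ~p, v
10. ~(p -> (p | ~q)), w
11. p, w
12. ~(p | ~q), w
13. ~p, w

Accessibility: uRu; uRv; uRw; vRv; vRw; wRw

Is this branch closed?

Both p and ~p appear at w.

Closed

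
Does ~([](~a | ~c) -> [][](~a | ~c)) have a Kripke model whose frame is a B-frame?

Yes, satisfiable

1. ~([](~a | ~c) -> [][](~a | ~c)), w0
2. [](~a | ~c), w0
3. ~[][](~a | ~c), w0
4. ~a | ~c, w0
5. ~c, w0
6. ~[](~a | ~c), w1
7. ~a | ~c, w1
8. ~c, w1
9. ~(~a | ~c), w2
10. a, w2
11. c, w2
Accessibility: w0Rw0, w0Rw1, w1Rw0, w1Rw1, w1Rw2, w2Rw1, w2Rw2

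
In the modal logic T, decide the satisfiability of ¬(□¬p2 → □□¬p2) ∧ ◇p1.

1. ¬(□¬p2 → □□¬p2) ∧ ◇p1, 0
2. ¬(□¬p2 → □□¬p2), 0   [∧-rule on 1]
3. ◇p1, 0   [∧-rule on 1]
4. □¬p2, 0   [¬→-rule on 2]
5. ¬□□¬p2, 0   [¬→-rule on 2]
6. ¬p2, 0   [□-rule on 4 via 0R0]
7. p1, 1   [◇-rule on 3: fresh world 1, 0R1]
8. ¬p2, 1   [□-rule on 4 via 0R1]
9. ¬□¬p2, 2   [¬□-rule on 5: fresh world 2, 0R2]
10. ¬p2, 2   [□-rule on 4 via 0R2]
11. p2, 3   [¬□-rule on 9: fresh world 3, 2R3]
Accessibility: 0R0, 0R1, 0R2, 1R1, 2R2, 2R3, 3R3

Satisfiable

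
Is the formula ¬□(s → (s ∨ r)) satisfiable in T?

No, unsatisfiable

1. ¬□(s → (s ∨ r)), 0
2. ¬(s → (s ∨ r)), 1
3. s, 1
4. ¬(s ∨ r), 1
5. ¬s, 1
6. ¬r, 1
Accessibility: 0R0, 0R1, 1R1
Branch closes: s and ¬s both at 1.
(One branch shown.) All branches close.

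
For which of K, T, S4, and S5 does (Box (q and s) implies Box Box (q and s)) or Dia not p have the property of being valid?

T-tableau for the negation not ((Box (q and s) implies Box Box (q and s)) or Dia not p):
1. not ((Box (q and s) implies Box Box (q and s)) or Dia not p), 0
2. not (Box (q and s) implies Box Box (q and s)), 0
3. not Dia not p, 0
4. Box (q and s), 0
5. not Box Box (q and s), 0
6. p, 0
7. q and s, 0
8. q, 0
9. s, 0
10. not Box (q and s), 1
11. p, 1
12. q and s, 1
13. q, 1
14. s, 1
15. not (q and s), 2
16. not s, 2
Accessibility: 0R0, 0R1, 1R1, 1R2, 2R2
Complete open branch: countermodel on a T-frame, so not valid in T, nor in K (the same frame is also a K-frame).
S4-tableau for the negation not ((Box (q and s) implies Box Box (q and s)) or Dia not p):
1. not ((Box (q and s) implies Box Box (q and s)) or Dia not p), 0
2. not (Box (q and s) implies Box Box (q and s)), 0
3. not Dia not p, 0
4. Box (q and s), 0
5. not Box Box (q and s), 0
6. p, 0
7. q and s, 0
8. q, 0
9. s, 0
10. not Box (q and s), 1
11. p, 1
12. q and s, 1
13. q, 1
14. s, 1
15. not (q and s), 2
16. p, 2
17. q and s, 2
18. q, 2
19. s, 2
20. not s, 2
Accessibility: 0R0, 0R1, 0R2, 1R1, 1R2, 2R2
Branch closes: s and not s both at 2.
Every branch closes (one shown): valid in S4, hence also in S5 (every theorem of S4 is a theorem of S5).

S4, S5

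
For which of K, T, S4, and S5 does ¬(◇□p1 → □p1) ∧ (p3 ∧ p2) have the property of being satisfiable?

S5-tableau for the formula:
1. ¬(◇□p1 → □p1) ∧ (p3 ∧ p2), w0
2. ¬(◇□p1 → □p1), w0
3. p3 ∧ p2, w0
4. ◇□p1, w0
5. ¬□p1, w0
6. p3, w0
7. p2, w0
8. □p1, w1
9. p1, w0
10. p1, w1
11. ¬p1, w2
12. p1, w2
Accessibility: w0Rw0, w0Rw1, w0Rw2, w1Rw0, w1Rw1, w1Rw2, w2Rw0, w2Rw1, w2Rw2
Branch closes: p1 and ¬p1 both at w2.
Every branch closes (one shown): unsatisfiable in S5.
S4-tableau for the formula:
1. ¬(◇□p1 → □p1) ∧ (p3 ∧ p2), w0
2. ¬(◇□p1 → □p1), w0
3. p3 ∧ p2, w0
4. ◇□p1, w0
5. ¬□p1, w0
6. p3, w0
7. p2, w0
8. □p1, w1
9. p1, w1
10. ¬p1, w2
Accessibility: w0Rw0, w0Rw1, w0Rw2, w1Rw1, w2Rw2
Complete open branch: satisfiable in S4, hence also in K, T (this S4-model is also a K-model and a T-model).

K, T, S4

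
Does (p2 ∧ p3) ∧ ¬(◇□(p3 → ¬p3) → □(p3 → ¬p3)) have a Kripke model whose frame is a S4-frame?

Satisfiable

1. (p2 ∧ p3) ∧ ¬(◇□(p3 → ¬p3) → □(p3 → ¬p3)), 0
2. p2 ∧ p3, 0
3. ¬(◇□(p3 → ¬p3) → □(p3 → ¬p3)), 0
4. p2, 0
5. p3, 0
6. ◇□(p3 → ¬p3), 0
7. ¬□(p3 → ¬p3), 0
8. □(p3 → ¬p3), 1
9. p3 → ¬p3, 1
10. ¬p3, 1
11. ¬(p3 → ¬p3), 2
12. p3, 2
Accessibility: 0R0, 0R1, 0R2, 1R1, 2R2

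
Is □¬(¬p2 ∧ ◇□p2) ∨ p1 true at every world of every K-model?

No, not valid

Tableau for the negation ¬(□¬(¬p2 ∧ ◇□p2) ∨ p1):
1. ¬(□¬(¬p2 ∧ ◇□p2) ∨ p1), 0
2. ¬□¬(¬p2 ∧ ◇□p2), 0   [¬∨-rule on 1]
3. ¬p1, 0   [¬∨-rule on 1]
4. ¬p2 ∧ ◇□p2, 1   [¬□-rule on 2: fresh world 1, 0R1]
5. ¬p2, 1   [∧-rule on 4]
6. ◇□p2, 1   [∧-rule on 4]
7. □p2, 2   [◇-rule on 6: fresh world 2, 1R2]
Accessibility: 0R1, 1R2
The negation has an open branch (countermodel exists).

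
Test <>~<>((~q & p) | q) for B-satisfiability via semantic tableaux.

1. <>~<>((~q & p) | q), u
2. ~<>((~q & p) | q), v
3. ~((~q & p) | q), u
4. ~(~q & p), u
5. ~q, u
6. ~((~q & p) | q), v
7. ~(~q & p), v
8. ~q, v
9. ~p, u
10. ~p, v
Accessibility: uRu, uRv, vRu, vRv

Satisfiable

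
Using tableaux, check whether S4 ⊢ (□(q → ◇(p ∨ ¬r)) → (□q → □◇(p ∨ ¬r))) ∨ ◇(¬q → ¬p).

Valid in S4

Tableau for the negation ¬((□(q → ◇(p ∨ ¬r)) → (□q → □◇(p ∨ ¬r))) ∨ ◇(¬q → ¬p)):
1. ¬((□(q → ◇(p ∨ ¬r)) → (□q → □◇(p ∨ ¬r))) ∨ ◇(¬q → ¬p)), w0
2. ¬(□(q → ◇(p ∨ ¬r)) → (□q → □◇(p ∨ ¬r))), w0   [¬∨-rule on 1]
3. ¬◇(¬q → ¬p), w0   [¬∨-rule on 1]
4. □(q → ◇(p ∨ ¬r)), w0   [¬→-rule on 2]
5. ¬(□q → □◇(p ∨ ¬r)), w0   [¬→-rule on 2]
6. □q, w0   [¬→-rule on 5]
7. ¬□◇(p ∨ ¬r), w0   [¬→-rule on 5]
8. ¬(¬q → ¬p), w0   [¬◇-rule on 3 via w0Rw0]
9. ¬q, w0   [¬→-rule on 8]
10. p, w0   [¬→-rule on 8]
11. q → ◇(p ∨ ¬r), w0   [□-rule on 4 via w0Rw0]
12. q, w0   [□-rule on 6 via w0Rw0]
Accessibility: w0Rw0
Branch closes: q and ¬q both at w0.
All branches of the negation close; one closing branch shown above.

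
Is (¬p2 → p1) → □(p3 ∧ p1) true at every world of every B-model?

No, not valid

Tableau for the negation ¬((¬p2 → p1) → □(p3 ∧ p1)):
1. ¬((¬p2 → p1) → □(p3 ∧ p1)), 0
2. ¬p2 → p1, 0
3. ¬□(p3 ∧ p1), 0
4. p1, 0
5. ¬(p3 ∧ p1), 1
6. ¬p1, 1
Accessibility: 0R0, 0R1, 1R0, 1R1
The negation has an open branch (countermodel exists).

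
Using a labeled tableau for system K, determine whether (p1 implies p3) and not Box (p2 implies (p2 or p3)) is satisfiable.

1. (p1 implies p3) and not Box (p2 implies (p2 or p3)), u
2. p1 implies p3, u   [and-rule on 1]
3. not Box (p2 implies (p2 or p3)), u   [and-rule on 1]
4. p3, u   [implies-rule on 2 (branches; this branch)]
5. not (p2 implies (p2 or p3)), v   [neg-Box-rule on 3: fresh world v, uRv]
6. p2, v   [neg-implies-rule on 5]
7. not (p2 or p3), v   [neg-implies-rule on 5]
8. not p2, v   [neg-or-rule on 7]
9. not p3, v   [neg-or-rule on 7]
Accessibility: uRv
Branch closes: p2 and not p2 both at v.
Every branch closes; the branch above is one of them.

Unsatisfiable (every branch closes)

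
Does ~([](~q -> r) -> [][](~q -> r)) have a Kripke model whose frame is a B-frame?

1. ~([](~q -> r) -> [][](~q -> r)), u
2. [](~q -> r), u
3. ~[][](~q -> r), u
4. ~q -> r, u
5. r, u
6. ~[](~q -> r), v
7. ~q -> r, v
8. r, v
9. ~(~q -> r), w
10. ~q, w
11. ~r, w
Accessibility: uRu, uRv, vRu, vRv, vRw, wRv, wRw

Yes, satisfiable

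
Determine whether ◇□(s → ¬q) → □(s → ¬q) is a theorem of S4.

Tableau for the negation ¬(◇□(s → ¬q) → □(s → ¬q)):
1. ¬(◇□(s → ¬q) → □(s → ¬q)), w0
2. ◇□(s → ¬q), w0   [¬→-rule on 1]
3. ¬□(s → ¬q), w0   [¬→-rule on 1]
4. □(s → ¬q), w1   [◇-rule on 2: fresh world w1, w0Rw1]
5. s → ¬q, w1   [□-rule on 4 via w1Rw1]
6. ¬q, w1   [→-rule on 5 (branches; this branch)]
7. ¬(s → ¬q), w2   [¬□-rule on 3: fresh world w2, w0Rw2]
8. s, w2   [¬→-rule on 7]
9. q, w2   [¬→-rule on 7]
Accessibility: w0Rw0, w0Rw1, w0Rw2, w1Rw1, w2Rw2
The negation has an open branch (countermodel exists).

Invalid (countermodel exists)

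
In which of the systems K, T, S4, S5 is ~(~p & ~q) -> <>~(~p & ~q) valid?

T, S4, S5

K-tableau for the negation ~(~(~p & ~q) -> <>~(~p & ~q)):
1. ~(~(~p & ~q) -> <>~(~p & ~q)), w0
2. ~(~p & ~q), w0
3. ~<>~(~p & ~q), w0
4. q, w0
Complete open branch: countermodel on a K-frame, so not valid in K.
T-tableau for the negation ~(~(~p & ~q) -> <>~(~p & ~q)):
1. ~(~(~p & ~q) -> <>~(~p & ~q)), w0
2. ~(~p & ~q), w0
3. ~<>~(~p & ~q), w0
4. ~p & ~q, w0
5. ~p, w0
6. ~q, w0
7. q, w0
Accessibility: w0Rw0
Branch closes: q and ~q both at w0.
Every branch closes (one shown): valid in T, hence also in S4, S5 (every theorem of T is a theorem of S4 and S5).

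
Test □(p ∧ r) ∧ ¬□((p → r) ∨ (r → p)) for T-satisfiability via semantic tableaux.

1. □(p ∧ r) ∧ ¬□((p → r) ∨ (r → p)), 0
2. □(p ∧ r), 0
3. ¬□((p → r) ∨ (r → p)), 0
4. p ∧ r, 0
5. p, 0
6. r, 0
7. ¬((p → r) ∨ (r → p)), 1
8. ¬(p → r), 1
9. ¬(r → p), 1
10. p, 1
11. ¬r, 1
12. r, 1
13. ¬p, 1
Accessibility: 0R0, 0R1, 1R1
Branch closes: r and ¬r both at 1.
Every branch closes; the branch above is one of them.

Unsatisfiable (every branch closes)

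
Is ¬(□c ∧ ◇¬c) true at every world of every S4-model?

Tableau for the negation □c ∧ ◇¬c:
1. □c ∧ ◇¬c, 0
2. □c, 0
3. ◇¬c, 0
4. c, 0
5. ¬c, 1
6. c, 1
Accessibility: 0R0, 0R1, 1R1
Branch closes: c and ¬c both at 1.
All branches of the negation close; one closing branch shown above.

Yes, valid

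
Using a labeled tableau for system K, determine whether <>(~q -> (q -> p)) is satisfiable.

Satisfiable

1. <>(~q -> (q -> p)), w0
2. ~q -> (q -> p), w1
3. q -> p, w1
4. p, w1
Accessibility: w0Rw1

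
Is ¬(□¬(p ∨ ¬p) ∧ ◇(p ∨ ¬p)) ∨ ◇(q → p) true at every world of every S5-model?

Tableau for the negation ¬(¬(□¬(p ∨ ¬p) ∧ ◇(p ∨ ¬p)) ∨ ◇(q → p)):
1. ¬(¬(□¬(p ∨ ¬p) ∧ ◇(p ∨ ¬p)) ∨ ◇(q → p)), w0
2. □¬(p ∨ ¬p) ∧ ◇(p ∨ ¬p), w0
3. ¬◇(q → p), w0
4. □¬(p ∨ ¬p), w0
5. ◇(p ∨ ¬p), w0
6. ¬(q → p), w0
7. q, w0
8. ¬p, w0
9. ¬(p ∨ ¬p), w0
10. p, w0
Accessibility: w0Rw0
Branch closes: p and ¬p both at w0.
Every branch of the negation's tableau closes; the branch above is one of them.

Valid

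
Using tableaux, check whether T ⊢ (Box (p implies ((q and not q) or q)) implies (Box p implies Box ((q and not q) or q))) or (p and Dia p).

Tableau for the negation not ((Box (p implies ((q and not q) or q)) implies (Box p implies Box ((q and not q) or q))) or (p and Dia p)):
1. not ((Box (p implies ((q and not q) or q)) implies (Box p implies Box ((q and not q) or q))) or (p and Dia p)), 0
2. not (Box (p implies ((q and not q) or q)) implies (Box p implies Box ((q and not q) or q))), 0
3. not (p and Dia p), 0
4. Box (p implies ((q and not q) or q)), 0
5. not (Box p implies Box ((q and not q) or q)), 0
6. Box p, 0
7. not Box ((q and not q) or q), 0
8. p implies ((q and not q) or q), 0
9. p, 0
10. not Dia p, 0
11. not p, 0
Accessibility: 0R0
Branch closes: p and not p both at 0.
Every branch of the negation's tableau closes; the branch above is one of them.

Valid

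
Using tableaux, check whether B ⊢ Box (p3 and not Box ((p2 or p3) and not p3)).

No, not valid

Tableau for the negation not Box (p3 and not Box ((p2 or p3) and not p3)):
1. not Box (p3 and not Box ((p2 or p3) and not p3)), w0
2. not (p3 and not Box ((p2 or p3) and not p3)), w1   [neg-Box-rule on 1: fresh world w1, w0Rw1]
3. Box ((p2 or p3) and not p3), w1   [neg-and-rule on 2 (branches; this branch)]
4. (p2 or p3) and not p3, w0   [Box-rule on 3 via w1Rw0]
5. p2 or p3, w0   [and-rule on 4]
6. not p3, w0   [and-rule on 4]
7. (p2 or p3) and not p3, w1   [Box-rule on 3 via w1Rw1]
8. p2 or p3, w1   [and-rule on 7]
9. not p3, w1   [and-rule on 7]
10. p2, w0   [or-rule on 5 (branches; this branch)]
11. p2, w1   [or-rule on 8 (branches; this branch)]
Accessibility: w0Rw0, w0Rw1, w1Rw0, w1Rw1
The negation has an open branch (countermodel exists).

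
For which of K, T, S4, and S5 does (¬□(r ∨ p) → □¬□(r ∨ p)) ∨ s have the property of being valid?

S4-tableau for the negation ¬((¬□(r ∨ p) → □¬□(r ∨ p)) ∨ s):
1. ¬((¬□(r ∨ p) → □¬□(r ∨ p)) ∨ s), w0
2. ¬(¬□(r ∨ p) → □¬□(r ∨ p)), w0
3. ¬s, w0
4. ¬□(r ∨ p), w0
5. ¬□¬□(r ∨ p), w0
6. ¬(r ∨ p), w1
7. ¬r, w1
8. ¬p, w1
9. □(r ∨ p), w2
10. r ∨ p, w2
11. p, w2
Accessibility: w0Rw0, w0Rw1, w0Rw2, w1Rw1, w2Rw2
Complete open branch: countermodel on an S4-frame, so not valid in S4, nor in K, T (the same frame is also a K-frame and a T-frame).
S5-tableau for the negation ¬((¬□(r ∨ p) → □¬□(r ∨ p)) ∨ s):
1. ¬((¬□(r ∨ p) → □¬□(r ∨ p)) ∨ s), w0
2. ¬(¬□(r ∨ p) → □¬□(r ∨ p)), w0
3. ¬s, w0
4. ¬□(r ∨ p), w0
5. ¬□¬□(r ∨ p), w0
6. ¬(r ∨ p), w1
7. ¬r, w1
8. ¬p, w1
9. □(r ∨ p), w2
10. r ∨ p, w0
11. r ∨ p, w1
12. r ∨ p, w2
13. p, w0
14. p, w1
Accessibility: w0Rw0, w0Rw1, w0Rw2, w1Rw0, w1Rw1, w1Rw2, w2Rw0, w2Rw1, w2Rw2
Branch closes: p and ¬p both at w1.
Every branch closes (one shown): valid in S5.

S5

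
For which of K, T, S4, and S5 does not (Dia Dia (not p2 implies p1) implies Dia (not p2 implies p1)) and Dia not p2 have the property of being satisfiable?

T-tableau for the formula:
1. not (Dia Dia (not p2 implies p1) implies Dia (not p2 implies p1)) and Dia not p2, 0
2. not (Dia Dia (not p2 implies p1) implies Dia (not p2 implies p1)), 0
3. Dia not p2, 0
4. Dia Dia (not p2 implies p1), 0
5. not Dia (not p2 implies p1), 0
6. not (not p2 implies p1), 0
7. not p2, 0
8. not p1, 0
9. not p2, 1
10. not (not p2 implies p1), 1
11. not p1, 1
12. Dia (not p2 implies p1), 2
13. not (not p2 implies p1), 2
14. not p2, 2
15. not p1, 2
16. not p2 implies p1, 3
17. p1, 3
Accessibility: 0R0, 0R1, 0R2, 1R1, 2R2, 2R3, 3R3
Complete open branch: satisfiable in T, hence also in K (this T-model is also a K-model).
S4-tableau for the formula:
1. not (Dia Dia (not p2 implies p1) implies Dia (not p2 implies p1)) and Dia not p2, 0
2. not (Dia Dia (not p2 implies p1) implies Dia (not p2 implies p1)), 0
3. Dia not p2, 0
4. Dia Dia (not p2 implies p1), 0
5. not Dia (not p2 implies p1), 0
6. not (not p2 implies p1), 0
7. not p2, 0
8. not p1, 0
9. not p2, 1
10. not (not p2 implies p1), 1
11. not p1, 1
12. Dia (not p2 implies p1), 2
13. not (not p2 implies p1), 2
14. not p2, 2
15. not p1, 2
16. not p2 implies p1, 3
17. not (not p2 implies p1), 3
18. not p2, 3
19. not p1, 3
20. p1, 3
Accessibility: 0R0, 0R1, 0R2, 0R3, 1R1, 2R2, 2R3, 3R3
Branch closes: p1 and not p1 both at 3.
Every branch closes (one shown): unsatisfiable in S4, hence also in S5 (every S5-frame is an S4-frame).

K, T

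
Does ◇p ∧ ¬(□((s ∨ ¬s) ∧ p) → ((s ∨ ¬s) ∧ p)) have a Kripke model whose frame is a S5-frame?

Unsatisfiable

1. ◇p ∧ ¬(□((s ∨ ¬s) ∧ p) → ((s ∨ ¬s) ∧ p)), u
2. ◇p, u   [∧-rule on 1]
3. ¬(□((s ∨ ¬s) ∧ p) → ((s ∨ ¬s) ∧ p)), u   [∧-rule on 1]
4. □((s ∨ ¬s) ∧ p), u   [¬→-rule on 3]
5. ¬((s ∨ ¬s) ∧ p), u   [¬→-rule on 3]
6. (s ∨ ¬s) ∧ p, u   [□-rule on 4 via uRu]
7. s ∨ ¬s, u   [∧-rule on 6]
8. p, u   [∧-rule on 6]
9. ¬(s ∨ ¬s), u   [¬∧-rule on 5 (branches; this branch)]
10. ¬s, u   [¬∨-rule on 9]
11. s, u   [¬∨-rule on 9]
Accessibility: uRu
Branch closes: s and ¬s both at u.
All branches of the tableau close; one closing branch shown above.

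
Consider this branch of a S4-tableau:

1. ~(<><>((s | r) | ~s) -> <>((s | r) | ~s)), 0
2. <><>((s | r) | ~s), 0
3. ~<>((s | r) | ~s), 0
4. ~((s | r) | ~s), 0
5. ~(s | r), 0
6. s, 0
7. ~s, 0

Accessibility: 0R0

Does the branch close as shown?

Both s and ~s appear at 0.

Yes, closed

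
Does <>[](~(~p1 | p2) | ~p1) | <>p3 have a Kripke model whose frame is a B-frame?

Satisfiable

1. <>[](~(~p1 | p2) | ~p1) | <>p3, u
2. <>p3, u   [|-rule on 1 (branches; this branch)]
3. p3, v   [<>-rule on 2: fresh world v, uRv]
Accessibility: uRu, uRv, vRu, vRv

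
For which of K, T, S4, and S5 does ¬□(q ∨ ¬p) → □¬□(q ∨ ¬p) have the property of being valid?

S4-tableau for the negation ¬(¬□(q ∨ ¬p) → □¬□(q ∨ ¬p)):
1. ¬(¬□(q ∨ ¬p) → □¬□(q ∨ ¬p)), w0
2. ¬□(q ∨ ¬p), w0
3. ¬□¬□(q ∨ ¬p), w0
4. ¬(q ∨ ¬p), w1
5. ¬q, w1
6. p, w1
7. □(q ∨ ¬p), w2
8. q ∨ ¬p, w2
9. ¬p, w2
Accessibility: w0Rw0, w0Rw1, w0Rw2, w1Rw1, w2Rw2
Complete open branch: countermodel on an S4-frame, so not valid in S4, nor in K, T (the same frame is also a K-frame and a T-frame).
S5-tableau for the negation ¬(¬□(q ∨ ¬p) → □¬□(q ∨ ¬p)):
1. ¬(¬□(q ∨ ¬p) → □¬□(q ∨ ¬p)), w0
2. ¬□(q ∨ ¬p), w0
3. ¬□¬□(q ∨ ¬p), w0
4. ¬(q ∨ ¬p), w1
5. ¬q, w1
6. p, w1
7. □(q ∨ ¬p), w2
8. q ∨ ¬p, w0
9. q ∨ ¬p, w1
10. q ∨ ¬p, w2
11. ¬p, w0
12. ¬p, w1
Accessibility: w0Rw0, w0Rw1, w0Rw2, w1Rw0, w1Rw1, w1Rw2, w2Rw0, w2Rw1, w2Rw2
Branch closes: p and ¬p both at w1.
Every branch closes (one shown): valid in S5.

S5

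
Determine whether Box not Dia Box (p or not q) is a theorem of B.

Tableau for the negation not Box not Dia Box (p or not q):
1. not Box not Dia Box (p or not q), w0
2. Dia Box (p or not q), w1
3. Box (p or not q), w2
4. p or not q, w1
5. p or not q, w2
6. not q, w1
7. not q, w2
Accessibility: w0Rw0, w0Rw1, w1Rw0, w1Rw1, w1Rw2, w2Rw1, w2Rw2
The negation has an open branch (countermodel exists).

Not valid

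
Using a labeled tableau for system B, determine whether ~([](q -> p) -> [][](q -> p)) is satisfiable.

Satisfiable (open branch found)

1. ~([](q -> p) -> [][](q -> p)), 0
2. [](q -> p), 0
3. ~[][](q -> p), 0
4. q -> p, 0
5. p, 0
6. ~[](q -> p), 1
7. q -> p, 1
8. p, 1
9. ~(q -> p), 2
10. q, 2
11. ~p, 2
Accessibility: 0R0, 0R1, 1R0, 1R1, 1R2, 2R1, 2R2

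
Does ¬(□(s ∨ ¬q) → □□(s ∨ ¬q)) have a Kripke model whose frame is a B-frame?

1. ¬(□(s ∨ ¬q) → □□(s ∨ ¬q)), u
2. □(s ∨ ¬q), u   [¬→-rule on 1]
3. ¬□□(s ∨ ¬q), u   [¬→-rule on 1]
4. s ∨ ¬q, u   [□-rule on 2 via uRu]
5. ¬q, u   [∨-rule on 4 (branches; this branch)]
6. ¬□(s ∨ ¬q), v   [¬□-rule on 3: fresh world v, uRv]
7. s ∨ ¬q, v   [□-rule on 2 via uRv]
8. ¬q, v   [∨-rule on 7 (branches; this branch)]
9. ¬(s ∨ ¬q), w   [¬□-rule on 6: fresh world w, vRw]
10. ¬s, w   [¬∨-rule on 9]
11. q, w   [¬∨-rule on 9]
Accessibility: uRu, uRv, vRu, vRv, vRw, wRv, wRw

Yes, satisfiable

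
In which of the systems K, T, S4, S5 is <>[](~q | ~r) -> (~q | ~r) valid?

S4-tableau for the negation ~(<>[](~q | ~r) -> (~q | ~r)):
1. ~(<>[](~q | ~r) -> (~q | ~r)), w0
2. <>[](~q | ~r), w0
3. ~(~q | ~r), w0
4. q, w0
5. r, w0
6. [](~q | ~r), w1
7. ~q | ~r, w1
8. ~r, w1
Accessibility: w0Rw0, w0Rw1, w1Rw1
Complete open branch: countermodel on an S4-frame, so not valid in S4, nor in K, T (the same frame is also a K-frame and a T-frame).
S5-tableau for the negation ~(<>[](~q | ~r) -> (~q | ~r)):
1. ~(<>[](~q | ~r) -> (~q | ~r)), w0
2. <>[](~q | ~r), w0
3. ~(~q | ~r), w0
4. q, w0
5. r, w0
6. [](~q | ~r), w1
7. ~q | ~r, w0
8. ~q | ~r, w1
9. ~r, w0
Accessibility: w0Rw0, w0Rw1, w1Rw0, w1Rw1
Branch closes: r and ~r both at w0.
Every branch closes (one shown): valid in S5.

S5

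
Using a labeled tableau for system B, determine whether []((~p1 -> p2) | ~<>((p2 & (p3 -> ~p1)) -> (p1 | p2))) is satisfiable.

Satisfiable (open branch found)

1. []((~p1 -> p2) | ~<>((p2 & (p3 -> ~p1)) -> (p1 | p2))), 0
2. (~p1 -> p2) | ~<>((p2 & (p3 -> ~p1)) -> (p1 | p2)), 0   [[]-rule on 1 via 0R0]
3. ~p1 -> p2, 0   [|-rule on 2 (branches; this branch)]
4. p2, 0   [->-rule on 3 (branches; this branch)]
Accessibility: 0R0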